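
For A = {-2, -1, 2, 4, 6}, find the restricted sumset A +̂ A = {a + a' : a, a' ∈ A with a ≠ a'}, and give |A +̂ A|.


Restricted sumset: A +̂ A = {a + a' : a ∈ A, a' ∈ A, a ≠ a'}.
Equivalently, take A + A and drop any sum 2a that is achievable ONLY as a + a for a ∈ A (i.e. sums representable only with equal summands).
Enumerate pairs (a, a') with a < a' (symmetric, so each unordered pair gives one sum; this covers all a ≠ a'):
  -2 + -1 = -3
  -2 + 2 = 0
  -2 + 4 = 2
  -2 + 6 = 4
  -1 + 2 = 1
  -1 + 4 = 3
  -1 + 6 = 5
  2 + 4 = 6
  2 + 6 = 8
  4 + 6 = 10
Collected distinct sums: {-3, 0, 1, 2, 3, 4, 5, 6, 8, 10}
|A +̂ A| = 10
(Reference bound: |A +̂ A| ≥ 2|A| - 3 for |A| ≥ 2, with |A| = 5 giving ≥ 7.)

|A +̂ A| = 10


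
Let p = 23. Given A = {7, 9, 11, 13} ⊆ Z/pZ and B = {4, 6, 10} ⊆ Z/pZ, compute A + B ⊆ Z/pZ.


Work in Z/23Z: reduce every sum a + b modulo 23.
Enumerate all 12 pairs:
a = 7: 7+4=11, 7+6=13, 7+10=17
a = 9: 9+4=13, 9+6=15, 9+10=19
a = 11: 11+4=15, 11+6=17, 11+10=21
a = 13: 13+4=17, 13+6=19, 13+10=0
Distinct residues collected: {0, 11, 13, 15, 17, 19, 21}
|A + B| = 7 (out of 23 total residues).

A + B = {0, 11, 13, 15, 17, 19, 21}


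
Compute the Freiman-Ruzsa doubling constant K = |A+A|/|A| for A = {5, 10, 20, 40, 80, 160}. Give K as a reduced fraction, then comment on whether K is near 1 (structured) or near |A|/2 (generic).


|A| = 6.
Compute A + A by enumerating all 36 pairs.
A + A = {10, 15, 20, 25, 30, 40, 45, 50, 60, 80, 85, 90, 100, 120, 160, 165, 170, 180, 200, 240, 320}, so |A + A| = 21.
K = |A + A| / |A| = 21/6 = 7/2 ≈ 3.5000.
Reference: AP of size 6 gives K = 11/6 ≈ 1.8333; a fully generic set of size 6 gives K ≈ 3.5000.

|A| = 6, |A + A| = 21, K = 21/6 = 7/2.


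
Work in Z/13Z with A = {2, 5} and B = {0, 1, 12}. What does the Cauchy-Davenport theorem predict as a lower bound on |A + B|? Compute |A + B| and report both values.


Cauchy-Davenport: |A + B| ≥ min(p, |A| + |B| - 1) for A, B nonempty in Z/pZ.
|A| = 2, |B| = 3, p = 13.
CD lower bound = min(13, 2 + 3 - 1) = min(13, 4) = 4.
Compute A + B mod 13 directly:
a = 2: 2+0=2, 2+1=3, 2+12=1
a = 5: 5+0=5, 5+1=6, 5+12=4
A + B = {1, 2, 3, 4, 5, 6}, so |A + B| = 6.
Verify: 6 ≥ 4? Yes ✓.

CD lower bound = 4, actual |A + B| = 6.


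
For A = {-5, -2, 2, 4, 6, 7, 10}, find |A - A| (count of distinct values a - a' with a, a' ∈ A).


A - A = {a - a' : a, a' ∈ A}; |A| = 7.
Bounds: 2|A|-1 ≤ |A - A| ≤ |A|² - |A| + 1, i.e. 13 ≤ |A - A| ≤ 43.
Note: 0 ∈ A - A always (from a - a). The set is symmetric: if d ∈ A - A then -d ∈ A - A.
Enumerate nonzero differences d = a - a' with a > a' (then include -d):
Positive differences: {1, 2, 3, 4, 5, 6, 7, 8, 9, 11, 12, 15}
Full difference set: {0} ∪ (positive diffs) ∪ (negative diffs).
|A - A| = 1 + 2·12 = 25 (matches direct enumeration: 25).

|A - A| = 25


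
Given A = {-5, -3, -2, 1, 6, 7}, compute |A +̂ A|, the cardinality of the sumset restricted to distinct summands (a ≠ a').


Restricted sumset: A +̂ A = {a + a' : a ∈ A, a' ∈ A, a ≠ a'}.
Equivalently, take A + A and drop any sum 2a that is achievable ONLY as a + a for a ∈ A (i.e. sums representable only with equal summands).
Enumerate pairs (a, a') with a < a' (symmetric, so each unordered pair gives one sum; this covers all a ≠ a'):
  -5 + -3 = -8
  -5 + -2 = -7
  -5 + 1 = -4
  -5 + 6 = 1
  -5 + 7 = 2
  -3 + -2 = -5
  -3 + 1 = -2
  -3 + 6 = 3
  -3 + 7 = 4
  -2 + 1 = -1
  -2 + 6 = 4
  -2 + 7 = 5
  1 + 6 = 7
  1 + 7 = 8
  6 + 7 = 13
Collected distinct sums: {-8, -7, -5, -4, -2, -1, 1, 2, 3, 4, 5, 7, 8, 13}
|A +̂ A| = 14
(Reference bound: |A +̂ A| ≥ 2|A| - 3 for |A| ≥ 2, with |A| = 6 giving ≥ 9.)

|A +̂ A| = 14


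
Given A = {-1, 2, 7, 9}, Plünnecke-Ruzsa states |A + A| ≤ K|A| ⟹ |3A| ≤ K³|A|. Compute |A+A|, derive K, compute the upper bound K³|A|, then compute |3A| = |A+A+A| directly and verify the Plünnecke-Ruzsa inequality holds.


|A| = 4.
Step 1: Compute A + A by enumerating all 16 pairs.
A + A = {-2, 1, 4, 6, 8, 9, 11, 14, 16, 18}, so |A + A| = 10.
Step 2: Doubling constant K = |A + A|/|A| = 10/4 = 10/4 ≈ 2.5000.
Step 3: Plünnecke-Ruzsa gives |3A| ≤ K³·|A| = (2.5000)³ · 4 ≈ 62.5000.
Step 4: Compute 3A = A + A + A directly by enumerating all triples (a,b,c) ∈ A³; |3A| = 19.
Step 5: Check 19 ≤ 62.5000? Yes ✓.

K = 10/4, Plünnecke-Ruzsa bound K³|A| ≈ 62.5000, |3A| = 19, inequality holds.


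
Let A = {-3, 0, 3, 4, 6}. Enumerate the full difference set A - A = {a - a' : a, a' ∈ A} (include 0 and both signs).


A - A = {a - a' : a, a' ∈ A}.
Compute a - a' for each ordered pair (a, a'):
a = -3: -3--3=0, -3-0=-3, -3-3=-6, -3-4=-7, -3-6=-9
a = 0: 0--3=3, 0-0=0, 0-3=-3, 0-4=-4, 0-6=-6
a = 3: 3--3=6, 3-0=3, 3-3=0, 3-4=-1, 3-6=-3
a = 4: 4--3=7, 4-0=4, 4-3=1, 4-4=0, 4-6=-2
a = 6: 6--3=9, 6-0=6, 6-3=3, 6-4=2, 6-6=0
Collecting distinct values (and noting 0 appears from a-a):
A - A = {-9, -7, -6, -4, -3, -2, -1, 0, 1, 2, 3, 4, 6, 7, 9}
|A - A| = 15

A - A = {-9, -7, -6, -4, -3, -2, -1, 0, 1, 2, 3, 4, 6, 7, 9}


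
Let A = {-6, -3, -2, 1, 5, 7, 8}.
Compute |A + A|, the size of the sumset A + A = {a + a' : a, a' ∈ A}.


A + A = {a + a' : a, a' ∈ A}; |A| = 7.
General bounds: 2|A| - 1 ≤ |A + A| ≤ |A|(|A|+1)/2, i.e. 13 ≤ |A + A| ≤ 28.
Lower bound 2|A|-1 is attained iff A is an arithmetic progression.
Enumerate sums a + a' for a ≤ a' (symmetric, so this suffices):
a = -6: -6+-6=-12, -6+-3=-9, -6+-2=-8, -6+1=-5, -6+5=-1, -6+7=1, -6+8=2
a = -3: -3+-3=-6, -3+-2=-5, -3+1=-2, -3+5=2, -3+7=4, -3+8=5
a = -2: -2+-2=-4, -2+1=-1, -2+5=3, -2+7=5, -2+8=6
a = 1: 1+1=2, 1+5=6, 1+7=8, 1+8=9
a = 5: 5+5=10, 5+7=12, 5+8=13
a = 7: 7+7=14, 7+8=15
a = 8: 8+8=16
Distinct sums: {-12, -9, -8, -6, -5, -4, -2, -1, 1, 2, 3, 4, 5, 6, 8, 9, 10, 12, 13, 14, 15, 16}
|A + A| = 22

|A + A| = 22


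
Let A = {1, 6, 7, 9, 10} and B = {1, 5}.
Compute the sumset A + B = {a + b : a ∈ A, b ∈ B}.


A + B = {a + b : a ∈ A, b ∈ B}.
Enumerate all |A|·|B| = 5·2 = 10 pairs (a, b) and collect distinct sums.
a = 1: 1+1=2, 1+5=6
a = 6: 6+1=7, 6+5=11
a = 7: 7+1=8, 7+5=12
a = 9: 9+1=10, 9+5=14
a = 10: 10+1=11, 10+5=15
Collecting distinct sums: A + B = {2, 6, 7, 8, 10, 11, 12, 14, 15}
|A + B| = 9

A + B = {2, 6, 7, 8, 10, 11, 12, 14, 15}


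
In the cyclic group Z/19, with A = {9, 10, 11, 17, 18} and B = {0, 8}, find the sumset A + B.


Work in Z/19Z: reduce every sum a + b modulo 19.
Enumerate all 10 pairs:
a = 9: 9+0=9, 9+8=17
a = 10: 10+0=10, 10+8=18
a = 11: 11+0=11, 11+8=0
a = 17: 17+0=17, 17+8=6
a = 18: 18+0=18, 18+8=7
Distinct residues collected: {0, 6, 7, 9, 10, 11, 17, 18}
|A + B| = 8 (out of 19 total residues).

A + B = {0, 6, 7, 9, 10, 11, 17, 18}


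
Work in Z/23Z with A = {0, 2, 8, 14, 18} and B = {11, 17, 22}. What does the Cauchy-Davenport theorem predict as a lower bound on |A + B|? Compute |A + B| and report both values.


Cauchy-Davenport: |A + B| ≥ min(p, |A| + |B| - 1) for A, B nonempty in Z/pZ.
|A| = 5, |B| = 3, p = 23.
CD lower bound = min(23, 5 + 3 - 1) = min(23, 7) = 7.
Compute A + B mod 23 directly:
a = 0: 0+11=11, 0+17=17, 0+22=22
a = 2: 2+11=13, 2+17=19, 2+22=1
a = 8: 8+11=19, 8+17=2, 8+22=7
a = 14: 14+11=2, 14+17=8, 14+22=13
a = 18: 18+11=6, 18+17=12, 18+22=17
A + B = {1, 2, 6, 7, 8, 11, 12, 13, 17, 19, 22}, so |A + B| = 11.
Verify: 11 ≥ 7? Yes ✓.

CD lower bound = 7, actual |A + B| = 11.


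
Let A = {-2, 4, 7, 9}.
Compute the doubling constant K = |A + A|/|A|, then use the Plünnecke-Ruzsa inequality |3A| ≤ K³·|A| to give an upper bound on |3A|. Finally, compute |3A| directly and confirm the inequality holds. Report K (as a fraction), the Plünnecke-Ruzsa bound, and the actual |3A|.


|A| = 4.
Step 1: Compute A + A by enumerating all 16 pairs.
A + A = {-4, 2, 5, 7, 8, 11, 13, 14, 16, 18}, so |A + A| = 10.
Step 2: Doubling constant K = |A + A|/|A| = 10/4 = 10/4 ≈ 2.5000.
Step 3: Plünnecke-Ruzsa gives |3A| ≤ K³·|A| = (2.5000)³ · 4 ≈ 62.5000.
Step 4: Compute 3A = A + A + A directly by enumerating all triples (a,b,c) ∈ A³; |3A| = 19.
Step 5: Check 19 ≤ 62.5000? Yes ✓.

K = 10/4, Plünnecke-Ruzsa bound K³|A| ≈ 62.5000, |3A| = 19, inequality holds.


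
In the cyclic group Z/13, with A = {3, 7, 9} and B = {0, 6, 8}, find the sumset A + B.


Work in Z/13Z: reduce every sum a + b modulo 13.
Enumerate all 9 pairs:
a = 3: 3+0=3, 3+6=9, 3+8=11
a = 7: 7+0=7, 7+6=0, 7+8=2
a = 9: 9+0=9, 9+6=2, 9+8=4
Distinct residues collected: {0, 2, 3, 4, 7, 9, 11}
|A + B| = 7 (out of 13 total residues).

A + B = {0, 2, 3, 4, 7, 9, 11}


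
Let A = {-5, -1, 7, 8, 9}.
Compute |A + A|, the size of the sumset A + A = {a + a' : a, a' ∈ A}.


A + A = {a + a' : a, a' ∈ A}; |A| = 5.
General bounds: 2|A| - 1 ≤ |A + A| ≤ |A|(|A|+1)/2, i.e. 9 ≤ |A + A| ≤ 15.
Lower bound 2|A|-1 is attained iff A is an arithmetic progression.
Enumerate sums a + a' for a ≤ a' (symmetric, so this suffices):
a = -5: -5+-5=-10, -5+-1=-6, -5+7=2, -5+8=3, -5+9=4
a = -1: -1+-1=-2, -1+7=6, -1+8=7, -1+9=8
a = 7: 7+7=14, 7+8=15, 7+9=16
a = 8: 8+8=16, 8+9=17
a = 9: 9+9=18
Distinct sums: {-10, -6, -2, 2, 3, 4, 6, 7, 8, 14, 15, 16, 17, 18}
|A + A| = 14

|A + A| = 14


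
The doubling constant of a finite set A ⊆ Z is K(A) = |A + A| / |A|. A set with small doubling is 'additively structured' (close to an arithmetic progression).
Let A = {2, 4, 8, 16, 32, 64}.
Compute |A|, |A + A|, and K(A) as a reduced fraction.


|A| = 6.
Compute A + A by enumerating all 36 pairs.
A + A = {4, 6, 8, 10, 12, 16, 18, 20, 24, 32, 34, 36, 40, 48, 64, 66, 68, 72, 80, 96, 128}, so |A + A| = 21.
K = |A + A| / |A| = 21/6 = 7/2 ≈ 3.5000.
Reference: AP of size 6 gives K = 11/6 ≈ 1.8333; a fully generic set of size 6 gives K ≈ 3.5000.

|A| = 6, |A + A| = 21, K = 21/6 = 7/2.


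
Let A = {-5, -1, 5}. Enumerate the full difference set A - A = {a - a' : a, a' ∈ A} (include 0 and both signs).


A - A = {a - a' : a, a' ∈ A}.
Compute a - a' for each ordered pair (a, a'):
a = -5: -5--5=0, -5--1=-4, -5-5=-10
a = -1: -1--5=4, -1--1=0, -1-5=-6
a = 5: 5--5=10, 5--1=6, 5-5=0
Collecting distinct values (and noting 0 appears from a-a):
A - A = {-10, -6, -4, 0, 4, 6, 10}
|A - A| = 7

A - A = {-10, -6, -4, 0, 4, 6, 10}


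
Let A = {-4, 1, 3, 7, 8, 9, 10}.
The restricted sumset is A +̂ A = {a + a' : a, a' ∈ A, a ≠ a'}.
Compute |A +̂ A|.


Restricted sumset: A +̂ A = {a + a' : a ∈ A, a' ∈ A, a ≠ a'}.
Equivalently, take A + A and drop any sum 2a that is achievable ONLY as a + a for a ∈ A (i.e. sums representable only with equal summands).
Enumerate pairs (a, a') with a < a' (symmetric, so each unordered pair gives one sum; this covers all a ≠ a'):
  -4 + 1 = -3
  -4 + 3 = -1
  -4 + 7 = 3
  -4 + 8 = 4
  -4 + 9 = 5
  -4 + 10 = 6
  1 + 3 = 4
  1 + 7 = 8
  1 + 8 = 9
  1 + 9 = 10
  1 + 10 = 11
  3 + 7 = 10
  3 + 8 = 11
  3 + 9 = 12
  3 + 10 = 13
  7 + 8 = 15
  7 + 9 = 16
  7 + 10 = 17
  8 + 9 = 17
  8 + 10 = 18
  9 + 10 = 19
Collected distinct sums: {-3, -1, 3, 4, 5, 6, 8, 9, 10, 11, 12, 13, 15, 16, 17, 18, 19}
|A +̂ A| = 17
(Reference bound: |A +̂ A| ≥ 2|A| - 3 for |A| ≥ 2, with |A| = 7 giving ≥ 11.)

|A +̂ A| = 17


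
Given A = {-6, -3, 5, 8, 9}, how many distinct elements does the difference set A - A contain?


A - A = {a - a' : a, a' ∈ A}; |A| = 5.
Bounds: 2|A|-1 ≤ |A - A| ≤ |A|² - |A| + 1, i.e. 9 ≤ |A - A| ≤ 21.
Note: 0 ∈ A - A always (from a - a). The set is symmetric: if d ∈ A - A then -d ∈ A - A.
Enumerate nonzero differences d = a - a' with a > a' (then include -d):
Positive differences: {1, 3, 4, 8, 11, 12, 14, 15}
Full difference set: {0} ∪ (positive diffs) ∪ (negative diffs).
|A - A| = 1 + 2·8 = 17 (matches direct enumeration: 17).

|A - A| = 17


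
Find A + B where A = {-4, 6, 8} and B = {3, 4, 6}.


A + B = {a + b : a ∈ A, b ∈ B}.
Enumerate all |A|·|B| = 3·3 = 9 pairs (a, b) and collect distinct sums.
a = -4: -4+3=-1, -4+4=0, -4+6=2
a = 6: 6+3=9, 6+4=10, 6+6=12
a = 8: 8+3=11, 8+4=12, 8+6=14
Collecting distinct sums: A + B = {-1, 0, 2, 9, 10, 11, 12, 14}
|A + B| = 8

A + B = {-1, 0, 2, 9, 10, 11, 12, 14}


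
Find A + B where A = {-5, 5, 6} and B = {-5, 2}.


A + B = {a + b : a ∈ A, b ∈ B}.
Enumerate all |A|·|B| = 3·2 = 6 pairs (a, b) and collect distinct sums.
a = -5: -5+-5=-10, -5+2=-3
a = 5: 5+-5=0, 5+2=7
a = 6: 6+-5=1, 6+2=8
Collecting distinct sums: A + B = {-10, -3, 0, 1, 7, 8}
|A + B| = 6

A + B = {-10, -3, 0, 1, 7, 8}


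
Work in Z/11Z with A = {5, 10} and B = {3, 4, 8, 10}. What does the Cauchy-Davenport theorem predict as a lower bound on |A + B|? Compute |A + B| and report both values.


Cauchy-Davenport: |A + B| ≥ min(p, |A| + |B| - 1) for A, B nonempty in Z/pZ.
|A| = 2, |B| = 4, p = 11.
CD lower bound = min(11, 2 + 4 - 1) = min(11, 5) = 5.
Compute A + B mod 11 directly:
a = 5: 5+3=8, 5+4=9, 5+8=2, 5+10=4
a = 10: 10+3=2, 10+4=3, 10+8=7, 10+10=9
A + B = {2, 3, 4, 7, 8, 9}, so |A + B| = 6.
Verify: 6 ≥ 5? Yes ✓.

CD lower bound = 5, actual |A + B| = 6.


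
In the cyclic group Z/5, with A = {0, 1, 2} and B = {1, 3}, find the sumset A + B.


Work in Z/5Z: reduce every sum a + b modulo 5.
Enumerate all 6 pairs:
a = 0: 0+1=1, 0+3=3
a = 1: 1+1=2, 1+3=4
a = 2: 2+1=3, 2+3=0
Distinct residues collected: {0, 1, 2, 3, 4}
|A + B| = 5 (out of 5 total residues).

A + B = {0, 1, 2, 3, 4}


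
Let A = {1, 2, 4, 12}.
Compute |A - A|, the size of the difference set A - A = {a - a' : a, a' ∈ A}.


A - A = {a - a' : a, a' ∈ A}; |A| = 4.
Bounds: 2|A|-1 ≤ |A - A| ≤ |A|² - |A| + 1, i.e. 7 ≤ |A - A| ≤ 13.
Note: 0 ∈ A - A always (from a - a). The set is symmetric: if d ∈ A - A then -d ∈ A - A.
Enumerate nonzero differences d = a - a' with a > a' (then include -d):
Positive differences: {1, 2, 3, 8, 10, 11}
Full difference set: {0} ∪ (positive diffs) ∪ (negative diffs).
|A - A| = 1 + 2·6 = 13 (matches direct enumeration: 13).

|A - A| = 13


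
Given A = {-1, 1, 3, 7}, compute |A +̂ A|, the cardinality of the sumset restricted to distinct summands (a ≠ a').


Restricted sumset: A +̂ A = {a + a' : a ∈ A, a' ∈ A, a ≠ a'}.
Equivalently, take A + A and drop any sum 2a that is achievable ONLY as a + a for a ∈ A (i.e. sums representable only with equal summands).
Enumerate pairs (a, a') with a < a' (symmetric, so each unordered pair gives one sum; this covers all a ≠ a'):
  -1 + 1 = 0
  -1 + 3 = 2
  -1 + 7 = 6
  1 + 3 = 4
  1 + 7 = 8
  3 + 7 = 10
Collected distinct sums: {0, 2, 4, 6, 8, 10}
|A +̂ A| = 6
(Reference bound: |A +̂ A| ≥ 2|A| - 3 for |A| ≥ 2, with |A| = 4 giving ≥ 5.)

|A +̂ A| = 6


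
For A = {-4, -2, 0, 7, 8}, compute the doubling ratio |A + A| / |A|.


|A| = 5.
Compute A + A by enumerating all 25 pairs.
A + A = {-8, -6, -4, -2, 0, 3, 4, 5, 6, 7, 8, 14, 15, 16}, so |A + A| = 14.
K = |A + A| / |A| = 14/5 (already in lowest terms) ≈ 2.8000.
Reference: AP of size 5 gives K = 9/5 ≈ 1.8000; a fully generic set of size 5 gives K ≈ 3.0000.

|A| = 5, |A + A| = 14, K = 14/5.


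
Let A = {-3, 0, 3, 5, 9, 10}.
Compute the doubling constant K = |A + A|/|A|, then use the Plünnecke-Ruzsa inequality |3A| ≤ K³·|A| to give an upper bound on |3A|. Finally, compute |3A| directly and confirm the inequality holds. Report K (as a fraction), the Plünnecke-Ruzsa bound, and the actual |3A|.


|A| = 6.
Step 1: Compute A + A by enumerating all 36 pairs.
A + A = {-6, -3, 0, 2, 3, 5, 6, 7, 8, 9, 10, 12, 13, 14, 15, 18, 19, 20}, so |A + A| = 18.
Step 2: Doubling constant K = |A + A|/|A| = 18/6 = 18/6 ≈ 3.0000.
Step 3: Plünnecke-Ruzsa gives |3A| ≤ K³·|A| = (3.0000)³ · 6 ≈ 162.0000.
Step 4: Compute 3A = A + A + A directly by enumerating all triples (a,b,c) ∈ A³; |3A| = 33.
Step 5: Check 33 ≤ 162.0000? Yes ✓.

K = 18/6, Plünnecke-Ruzsa bound K³|A| ≈ 162.0000, |3A| = 33, inequality holds.


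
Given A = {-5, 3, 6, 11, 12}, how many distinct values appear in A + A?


A + A = {a + a' : a, a' ∈ A}; |A| = 5.
General bounds: 2|A| - 1 ≤ |A + A| ≤ |A|(|A|+1)/2, i.e. 9 ≤ |A + A| ≤ 15.
Lower bound 2|A|-1 is attained iff A is an arithmetic progression.
Enumerate sums a + a' for a ≤ a' (symmetric, so this suffices):
a = -5: -5+-5=-10, -5+3=-2, -5+6=1, -5+11=6, -5+12=7
a = 3: 3+3=6, 3+6=9, 3+11=14, 3+12=15
a = 6: 6+6=12, 6+11=17, 6+12=18
a = 11: 11+11=22, 11+12=23
a = 12: 12+12=24
Distinct sums: {-10, -2, 1, 6, 7, 9, 12, 14, 15, 17, 18, 22, 23, 24}
|A + A| = 14

|A + A| = 14


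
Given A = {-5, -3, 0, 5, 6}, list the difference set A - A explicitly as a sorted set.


A - A = {a - a' : a, a' ∈ A}.
Compute a - a' for each ordered pair (a, a'):
a = -5: -5--5=0, -5--3=-2, -5-0=-5, -5-5=-10, -5-6=-11
a = -3: -3--5=2, -3--3=0, -3-0=-3, -3-5=-8, -3-6=-9
a = 0: 0--5=5, 0--3=3, 0-0=0, 0-5=-5, 0-6=-6
a = 5: 5--5=10, 5--3=8, 5-0=5, 5-5=0, 5-6=-1
a = 6: 6--5=11, 6--3=9, 6-0=6, 6-5=1, 6-6=0
Collecting distinct values (and noting 0 appears from a-a):
A - A = {-11, -10, -9, -8, -6, -5, -3, -2, -1, 0, 1, 2, 3, 5, 6, 8, 9, 10, 11}
|A - A| = 19

A - A = {-11, -10, -9, -8, -6, -5, -3, -2, -1, 0, 1, 2, 3, 5, 6, 8, 9, 10, 11}


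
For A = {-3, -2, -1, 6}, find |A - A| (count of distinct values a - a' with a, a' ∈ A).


A - A = {a - a' : a, a' ∈ A}; |A| = 4.
Bounds: 2|A|-1 ≤ |A - A| ≤ |A|² - |A| + 1, i.e. 7 ≤ |A - A| ≤ 13.
Note: 0 ∈ A - A always (from a - a). The set is symmetric: if d ∈ A - A then -d ∈ A - A.
Enumerate nonzero differences d = a - a' with a > a' (then include -d):
Positive differences: {1, 2, 7, 8, 9}
Full difference set: {0} ∪ (positive diffs) ∪ (negative diffs).
|A - A| = 1 + 2·5 = 11 (matches direct enumeration: 11).

|A - A| = 11


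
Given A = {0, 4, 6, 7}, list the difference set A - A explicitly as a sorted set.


A - A = {a - a' : a, a' ∈ A}.
Compute a - a' for each ordered pair (a, a'):
a = 0: 0-0=0, 0-4=-4, 0-6=-6, 0-7=-7
a = 4: 4-0=4, 4-4=0, 4-6=-2, 4-7=-3
a = 6: 6-0=6, 6-4=2, 6-6=0, 6-7=-1
a = 7: 7-0=7, 7-4=3, 7-6=1, 7-7=0
Collecting distinct values (and noting 0 appears from a-a):
A - A = {-7, -6, -4, -3, -2, -1, 0, 1, 2, 3, 4, 6, 7}
|A - A| = 13

A - A = {-7, -6, -4, -3, -2, -1, 0, 1, 2, 3, 4, 6, 7}


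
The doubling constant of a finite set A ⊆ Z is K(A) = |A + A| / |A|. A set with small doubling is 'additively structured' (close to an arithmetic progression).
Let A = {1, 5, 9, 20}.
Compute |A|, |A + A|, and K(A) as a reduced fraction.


|A| = 4.
Compute A + A by enumerating all 16 pairs.
A + A = {2, 6, 10, 14, 18, 21, 25, 29, 40}, so |A + A| = 9.
K = |A + A| / |A| = 9/4 (already in lowest terms) ≈ 2.2500.
Reference: AP of size 4 gives K = 7/4 ≈ 1.7500; a fully generic set of size 4 gives K ≈ 2.5000.

|A| = 4, |A + A| = 9, K = 9/4.


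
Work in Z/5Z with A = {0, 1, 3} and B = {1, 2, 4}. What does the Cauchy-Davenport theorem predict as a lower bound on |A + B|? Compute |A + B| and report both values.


Cauchy-Davenport: |A + B| ≥ min(p, |A| + |B| - 1) for A, B nonempty in Z/pZ.
|A| = 3, |B| = 3, p = 5.
CD lower bound = min(5, 3 + 3 - 1) = min(5, 5) = 5.
Compute A + B mod 5 directly:
a = 0: 0+1=1, 0+2=2, 0+4=4
a = 1: 1+1=2, 1+2=3, 1+4=0
a = 3: 3+1=4, 3+2=0, 3+4=2
A + B = {0, 1, 2, 3, 4}, so |A + B| = 5.
Verify: 5 ≥ 5? Yes ✓.

CD lower bound = 5, actual |A + B| = 5.


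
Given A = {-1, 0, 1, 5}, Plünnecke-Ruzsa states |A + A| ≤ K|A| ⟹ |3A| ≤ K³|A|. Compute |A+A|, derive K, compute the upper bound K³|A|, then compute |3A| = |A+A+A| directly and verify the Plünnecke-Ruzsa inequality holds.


|A| = 4.
Step 1: Compute A + A by enumerating all 16 pairs.
A + A = {-2, -1, 0, 1, 2, 4, 5, 6, 10}, so |A + A| = 9.
Step 2: Doubling constant K = |A + A|/|A| = 9/4 = 9/4 ≈ 2.2500.
Step 3: Plünnecke-Ruzsa gives |3A| ≤ K³·|A| = (2.2500)³ · 4 ≈ 45.5625.
Step 4: Compute 3A = A + A + A directly by enumerating all triples (a,b,c) ∈ A³; |3A| = 15.
Step 5: Check 15 ≤ 45.5625? Yes ✓.

K = 9/4, Plünnecke-Ruzsa bound K³|A| ≈ 45.5625, |3A| = 15, inequality holds.


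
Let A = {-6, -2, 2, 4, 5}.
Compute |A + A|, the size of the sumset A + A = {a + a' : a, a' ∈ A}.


A + A = {a + a' : a, a' ∈ A}; |A| = 5.
General bounds: 2|A| - 1 ≤ |A + A| ≤ |A|(|A|+1)/2, i.e. 9 ≤ |A + A| ≤ 15.
Lower bound 2|A|-1 is attained iff A is an arithmetic progression.
Enumerate sums a + a' for a ≤ a' (symmetric, so this suffices):
a = -6: -6+-6=-12, -6+-2=-8, -6+2=-4, -6+4=-2, -6+5=-1
a = -2: -2+-2=-4, -2+2=0, -2+4=2, -2+5=3
a = 2: 2+2=4, 2+4=6, 2+5=7
a = 4: 4+4=8, 4+5=9
a = 5: 5+5=10
Distinct sums: {-12, -8, -4, -2, -1, 0, 2, 3, 4, 6, 7, 8, 9, 10}
|A + A| = 14

|A + A| = 14


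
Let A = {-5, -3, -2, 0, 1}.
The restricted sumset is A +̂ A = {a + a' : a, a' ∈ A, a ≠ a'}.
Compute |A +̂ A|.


Restricted sumset: A +̂ A = {a + a' : a ∈ A, a' ∈ A, a ≠ a'}.
Equivalently, take A + A and drop any sum 2a that is achievable ONLY as a + a for a ∈ A (i.e. sums representable only with equal summands).
Enumerate pairs (a, a') with a < a' (symmetric, so each unordered pair gives one sum; this covers all a ≠ a'):
  -5 + -3 = -8
  -5 + -2 = -7
  -5 + 0 = -5
  -5 + 1 = -4
  -3 + -2 = -5
  -3 + 0 = -3
  -3 + 1 = -2
  -2 + 0 = -2
  -2 + 1 = -1
  0 + 1 = 1
Collected distinct sums: {-8, -7, -5, -4, -3, -2, -1, 1}
|A +̂ A| = 8
(Reference bound: |A +̂ A| ≥ 2|A| - 3 for |A| ≥ 2, with |A| = 5 giving ≥ 7.)

|A +̂ A| = 8


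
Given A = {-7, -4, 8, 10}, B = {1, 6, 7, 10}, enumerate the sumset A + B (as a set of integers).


A + B = {a + b : a ∈ A, b ∈ B}.
Enumerate all |A|·|B| = 4·4 = 16 pairs (a, b) and collect distinct sums.
a = -7: -7+1=-6, -7+6=-1, -7+7=0, -7+10=3
a = -4: -4+1=-3, -4+6=2, -4+7=3, -4+10=6
a = 8: 8+1=9, 8+6=14, 8+7=15, 8+10=18
a = 10: 10+1=11, 10+6=16, 10+7=17, 10+10=20
Collecting distinct sums: A + B = {-6, -3, -1, 0, 2, 3, 6, 9, 11, 14, 15, 16, 17, 18, 20}
|A + B| = 15

A + B = {-6, -3, -1, 0, 2, 3, 6, 9, 11, 14, 15, 16, 17, 18, 20}


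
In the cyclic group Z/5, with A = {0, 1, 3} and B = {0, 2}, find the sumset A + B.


Work in Z/5Z: reduce every sum a + b modulo 5.
Enumerate all 6 pairs:
a = 0: 0+0=0, 0+2=2
a = 1: 1+0=1, 1+2=3
a = 3: 3+0=3, 3+2=0
Distinct residues collected: {0, 1, 2, 3}
|A + B| = 4 (out of 5 total residues).

A + B = {0, 1, 2, 3}


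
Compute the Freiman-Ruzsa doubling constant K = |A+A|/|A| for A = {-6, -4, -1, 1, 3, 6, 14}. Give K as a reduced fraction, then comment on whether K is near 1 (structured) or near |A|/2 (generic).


|A| = 7.
Compute A + A by enumerating all 49 pairs.
A + A = {-12, -10, -8, -7, -5, -3, -2, -1, 0, 2, 4, 5, 6, 7, 8, 9, 10, 12, 13, 15, 17, 20, 28}, so |A + A| = 23.
K = |A + A| / |A| = 23/7 (already in lowest terms) ≈ 3.2857.
Reference: AP of size 7 gives K = 13/7 ≈ 1.8571; a fully generic set of size 7 gives K ≈ 4.0000.

|A| = 7, |A + A| = 23, K = 23/7.


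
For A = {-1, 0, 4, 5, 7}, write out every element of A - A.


A - A = {a - a' : a, a' ∈ A}.
Compute a - a' for each ordered pair (a, a'):
a = -1: -1--1=0, -1-0=-1, -1-4=-5, -1-5=-6, -1-7=-8
a = 0: 0--1=1, 0-0=0, 0-4=-4, 0-5=-5, 0-7=-7
a = 4: 4--1=5, 4-0=4, 4-4=0, 4-5=-1, 4-7=-3
a = 5: 5--1=6, 5-0=5, 5-4=1, 5-5=0, 5-7=-2
a = 7: 7--1=8, 7-0=7, 7-4=3, 7-5=2, 7-7=0
Collecting distinct values (and noting 0 appears from a-a):
A - A = {-8, -7, -6, -5, -4, -3, -2, -1, 0, 1, 2, 3, 4, 5, 6, 7, 8}
|A - A| = 17

A - A = {-8, -7, -6, -5, -4, -3, -2, -1, 0, 1, 2, 3, 4, 5, 6, 7, 8}


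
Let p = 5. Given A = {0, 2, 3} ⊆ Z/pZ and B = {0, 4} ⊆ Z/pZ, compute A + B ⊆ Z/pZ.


Work in Z/5Z: reduce every sum a + b modulo 5.
Enumerate all 6 pairs:
a = 0: 0+0=0, 0+4=4
a = 2: 2+0=2, 2+4=1
a = 3: 3+0=3, 3+4=2
Distinct residues collected: {0, 1, 2, 3, 4}
|A + B| = 5 (out of 5 total residues).

A + B = {0, 1, 2, 3, 4}


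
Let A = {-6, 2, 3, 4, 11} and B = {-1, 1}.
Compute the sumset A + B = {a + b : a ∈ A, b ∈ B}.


A + B = {a + b : a ∈ A, b ∈ B}.
Enumerate all |A|·|B| = 5·2 = 10 pairs (a, b) and collect distinct sums.
a = -6: -6+-1=-7, -6+1=-5
a = 2: 2+-1=1, 2+1=3
a = 3: 3+-1=2, 3+1=4
a = 4: 4+-1=3, 4+1=5
a = 11: 11+-1=10, 11+1=12
Collecting distinct sums: A + B = {-7, -5, 1, 2, 3, 4, 5, 10, 12}
|A + B| = 9

A + B = {-7, -5, 1, 2, 3, 4, 5, 10, 12}


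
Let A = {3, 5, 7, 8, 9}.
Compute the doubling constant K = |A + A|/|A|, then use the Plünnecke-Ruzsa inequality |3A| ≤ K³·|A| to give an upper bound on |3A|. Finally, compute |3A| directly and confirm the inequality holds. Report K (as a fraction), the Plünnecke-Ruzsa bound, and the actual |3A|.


|A| = 5.
Step 1: Compute A + A by enumerating all 25 pairs.
A + A = {6, 8, 10, 11, 12, 13, 14, 15, 16, 17, 18}, so |A + A| = 11.
Step 2: Doubling constant K = |A + A|/|A| = 11/5 = 11/5 ≈ 2.2000.
Step 3: Plünnecke-Ruzsa gives |3A| ≤ K³·|A| = (2.2000)³ · 5 ≈ 53.2400.
Step 4: Compute 3A = A + A + A directly by enumerating all triples (a,b,c) ∈ A³; |3A| = 17.
Step 5: Check 17 ≤ 53.2400? Yes ✓.

K = 11/5, Plünnecke-Ruzsa bound K³|A| ≈ 53.2400, |3A| = 17, inequality holds.


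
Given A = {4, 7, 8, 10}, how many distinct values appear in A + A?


A + A = {a + a' : a, a' ∈ A}; |A| = 4.
General bounds: 2|A| - 1 ≤ |A + A| ≤ |A|(|A|+1)/2, i.e. 7 ≤ |A + A| ≤ 10.
Lower bound 2|A|-1 is attained iff A is an arithmetic progression.
Enumerate sums a + a' for a ≤ a' (symmetric, so this suffices):
a = 4: 4+4=8, 4+7=11, 4+8=12, 4+10=14
a = 7: 7+7=14, 7+8=15, 7+10=17
a = 8: 8+8=16, 8+10=18
a = 10: 10+10=20
Distinct sums: {8, 11, 12, 14, 15, 16, 17, 18, 20}
|A + A| = 9

|A + A| = 9


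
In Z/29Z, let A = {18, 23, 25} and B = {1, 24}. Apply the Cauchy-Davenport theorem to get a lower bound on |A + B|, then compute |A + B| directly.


Cauchy-Davenport: |A + B| ≥ min(p, |A| + |B| - 1) for A, B nonempty in Z/pZ.
|A| = 3, |B| = 2, p = 29.
CD lower bound = min(29, 3 + 2 - 1) = min(29, 4) = 4.
Compute A + B mod 29 directly:
a = 18: 18+1=19, 18+24=13
a = 23: 23+1=24, 23+24=18
a = 25: 25+1=26, 25+24=20
A + B = {13, 18, 19, 20, 24, 26}, so |A + B| = 6.
Verify: 6 ≥ 4? Yes ✓.

CD lower bound = 4, actual |A + B| = 6.


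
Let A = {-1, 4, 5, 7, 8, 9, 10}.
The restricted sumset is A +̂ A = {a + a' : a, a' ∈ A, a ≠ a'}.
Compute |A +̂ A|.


Restricted sumset: A +̂ A = {a + a' : a ∈ A, a' ∈ A, a ≠ a'}.
Equivalently, take A + A and drop any sum 2a that is achievable ONLY as a + a for a ∈ A (i.e. sums representable only with equal summands).
Enumerate pairs (a, a') with a < a' (symmetric, so each unordered pair gives one sum; this covers all a ≠ a'):
  -1 + 4 = 3
  -1 + 5 = 4
  -1 + 7 = 6
  -1 + 8 = 7
  -1 + 9 = 8
  -1 + 10 = 9
  4 + 5 = 9
  4 + 7 = 11
  4 + 8 = 12
  4 + 9 = 13
  4 + 10 = 14
  5 + 7 = 12
  5 + 8 = 13
  5 + 9 = 14
  5 + 10 = 15
  7 + 8 = 15
  7 + 9 = 16
  7 + 10 = 17
  8 + 9 = 17
  8 + 10 = 18
  9 + 10 = 19
Collected distinct sums: {3, 4, 6, 7, 8, 9, 11, 12, 13, 14, 15, 16, 17, 18, 19}
|A +̂ A| = 15
(Reference bound: |A +̂ A| ≥ 2|A| - 3 for |A| ≥ 2, with |A| = 7 giving ≥ 11.)

|A +̂ A| = 15


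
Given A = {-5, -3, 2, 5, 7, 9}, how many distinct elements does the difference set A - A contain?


A - A = {a - a' : a, a' ∈ A}; |A| = 6.
Bounds: 2|A|-1 ≤ |A - A| ≤ |A|² - |A| + 1, i.e. 11 ≤ |A - A| ≤ 31.
Note: 0 ∈ A - A always (from a - a). The set is symmetric: if d ∈ A - A then -d ∈ A - A.
Enumerate nonzero differences d = a - a' with a > a' (then include -d):
Positive differences: {2, 3, 4, 5, 7, 8, 10, 12, 14}
Full difference set: {0} ∪ (positive diffs) ∪ (negative diffs).
|A - A| = 1 + 2·9 = 19 (matches direct enumeration: 19).

|A - A| = 19


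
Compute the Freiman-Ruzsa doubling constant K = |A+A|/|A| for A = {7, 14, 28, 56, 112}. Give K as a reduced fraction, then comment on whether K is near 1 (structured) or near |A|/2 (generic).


|A| = 5.
Compute A + A by enumerating all 25 pairs.
A + A = {14, 21, 28, 35, 42, 56, 63, 70, 84, 112, 119, 126, 140, 168, 224}, so |A + A| = 15.
K = |A + A| / |A| = 15/5 = 3/1 ≈ 3.0000.
Reference: AP of size 5 gives K = 9/5 ≈ 1.8000; a fully generic set of size 5 gives K ≈ 3.0000.

|A| = 5, |A + A| = 15, K = 15/5 = 3/1.


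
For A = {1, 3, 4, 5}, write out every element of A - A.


A - A = {a - a' : a, a' ∈ A}.
Compute a - a' for each ordered pair (a, a'):
a = 1: 1-1=0, 1-3=-2, 1-4=-3, 1-5=-4
a = 3: 3-1=2, 3-3=0, 3-4=-1, 3-5=-2
a = 4: 4-1=3, 4-3=1, 4-4=0, 4-5=-1
a = 5: 5-1=4, 5-3=2, 5-4=1, 5-5=0
Collecting distinct values (and noting 0 appears from a-a):
A - A = {-4, -3, -2, -1, 0, 1, 2, 3, 4}
|A - A| = 9

A - A = {-4, -3, -2, -1, 0, 1, 2, 3, 4}


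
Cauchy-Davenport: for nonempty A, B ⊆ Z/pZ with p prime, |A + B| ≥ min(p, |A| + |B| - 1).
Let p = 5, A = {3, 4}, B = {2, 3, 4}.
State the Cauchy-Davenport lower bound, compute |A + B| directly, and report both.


Cauchy-Davenport: |A + B| ≥ min(p, |A| + |B| - 1) for A, B nonempty in Z/pZ.
|A| = 2, |B| = 3, p = 5.
CD lower bound = min(5, 2 + 3 - 1) = min(5, 4) = 4.
Compute A + B mod 5 directly:
a = 3: 3+2=0, 3+3=1, 3+4=2
a = 4: 4+2=1, 4+3=2, 4+4=3
A + B = {0, 1, 2, 3}, so |A + B| = 4.
Verify: 4 ≥ 4? Yes ✓.

CD lower bound = 4, actual |A + B| = 4.


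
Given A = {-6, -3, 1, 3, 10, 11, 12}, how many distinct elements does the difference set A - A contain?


A - A = {a - a' : a, a' ∈ A}; |A| = 7.
Bounds: 2|A|-1 ≤ |A - A| ≤ |A|² - |A| + 1, i.e. 13 ≤ |A - A| ≤ 43.
Note: 0 ∈ A - A always (from a - a). The set is symmetric: if d ∈ A - A then -d ∈ A - A.
Enumerate nonzero differences d = a - a' with a > a' (then include -d):
Positive differences: {1, 2, 3, 4, 6, 7, 8, 9, 10, 11, 13, 14, 15, 16, 17, 18}
Full difference set: {0} ∪ (positive diffs) ∪ (negative diffs).
|A - A| = 1 + 2·16 = 33 (matches direct enumeration: 33).

|A - A| = 33


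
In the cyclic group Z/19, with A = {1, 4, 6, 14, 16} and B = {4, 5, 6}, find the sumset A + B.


Work in Z/19Z: reduce every sum a + b modulo 19.
Enumerate all 15 pairs:
a = 1: 1+4=5, 1+5=6, 1+6=7
a = 4: 4+4=8, 4+5=9, 4+6=10
a = 6: 6+4=10, 6+5=11, 6+6=12
a = 14: 14+4=18, 14+5=0, 14+6=1
a = 16: 16+4=1, 16+5=2, 16+6=3
Distinct residues collected: {0, 1, 2, 3, 5, 6, 7, 8, 9, 10, 11, 12, 18}
|A + B| = 13 (out of 19 total residues).

A + B = {0, 1, 2, 3, 5, 6, 7, 8, 9, 10, 11, 12, 18}


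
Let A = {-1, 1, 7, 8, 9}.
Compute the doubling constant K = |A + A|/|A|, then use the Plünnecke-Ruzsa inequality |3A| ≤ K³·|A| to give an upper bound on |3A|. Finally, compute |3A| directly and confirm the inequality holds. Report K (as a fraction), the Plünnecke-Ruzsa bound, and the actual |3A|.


|A| = 5.
Step 1: Compute A + A by enumerating all 25 pairs.
A + A = {-2, 0, 2, 6, 7, 8, 9, 10, 14, 15, 16, 17, 18}, so |A + A| = 13.
Step 2: Doubling constant K = |A + A|/|A| = 13/5 = 13/5 ≈ 2.6000.
Step 3: Plünnecke-Ruzsa gives |3A| ≤ K³·|A| = (2.6000)³ · 5 ≈ 87.8800.
Step 4: Compute 3A = A + A + A directly by enumerating all triples (a,b,c) ∈ A³; |3A| = 25.
Step 5: Check 25 ≤ 87.8800? Yes ✓.

K = 13/5, Plünnecke-Ruzsa bound K³|A| ≈ 87.8800, |3A| = 25, inequality holds.


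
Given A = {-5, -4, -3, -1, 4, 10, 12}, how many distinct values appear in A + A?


A + A = {a + a' : a, a' ∈ A}; |A| = 7.
General bounds: 2|A| - 1 ≤ |A + A| ≤ |A|(|A|+1)/2, i.e. 13 ≤ |A + A| ≤ 28.
Lower bound 2|A|-1 is attained iff A is an arithmetic progression.
Enumerate sums a + a' for a ≤ a' (symmetric, so this suffices):
a = -5: -5+-5=-10, -5+-4=-9, -5+-3=-8, -5+-1=-6, -5+4=-1, -5+10=5, -5+12=7
a = -4: -4+-4=-8, -4+-3=-7, -4+-1=-5, -4+4=0, -4+10=6, -4+12=8
a = -3: -3+-3=-6, -3+-1=-4, -3+4=1, -3+10=7, -3+12=9
a = -1: -1+-1=-2, -1+4=3, -1+10=9, -1+12=11
a = 4: 4+4=8, 4+10=14, 4+12=16
a = 10: 10+10=20, 10+12=22
a = 12: 12+12=24
Distinct sums: {-10, -9, -8, -7, -6, -5, -4, -2, -1, 0, 1, 3, 5, 6, 7, 8, 9, 11, 14, 16, 20, 22, 24}
|A + A| = 23

|A + A| = 23


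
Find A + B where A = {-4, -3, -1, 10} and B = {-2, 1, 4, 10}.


A + B = {a + b : a ∈ A, b ∈ B}.
Enumerate all |A|·|B| = 4·4 = 16 pairs (a, b) and collect distinct sums.
a = -4: -4+-2=-6, -4+1=-3, -4+4=0, -4+10=6
a = -3: -3+-2=-5, -3+1=-2, -3+4=1, -3+10=7
a = -1: -1+-2=-3, -1+1=0, -1+4=3, -1+10=9
a = 10: 10+-2=8, 10+1=11, 10+4=14, 10+10=20
Collecting distinct sums: A + B = {-6, -5, -3, -2, 0, 1, 3, 6, 7, 8, 9, 11, 14, 20}
|A + B| = 14

A + B = {-6, -5, -3, -2, 0, 1, 3, 6, 7, 8, 9, 11, 14, 20}


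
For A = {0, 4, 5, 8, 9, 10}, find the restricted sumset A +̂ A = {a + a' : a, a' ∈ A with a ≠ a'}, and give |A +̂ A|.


Restricted sumset: A +̂ A = {a + a' : a ∈ A, a' ∈ A, a ≠ a'}.
Equivalently, take A + A and drop any sum 2a that is achievable ONLY as a + a for a ∈ A (i.e. sums representable only with equal summands).
Enumerate pairs (a, a') with a < a' (symmetric, so each unordered pair gives one sum; this covers all a ≠ a'):
  0 + 4 = 4
  0 + 5 = 5
  0 + 8 = 8
  0 + 9 = 9
  0 + 10 = 10
  4 + 5 = 9
  4 + 8 = 12
  4 + 9 = 13
  4 + 10 = 14
  5 + 8 = 13
  5 + 9 = 14
  5 + 10 = 15
  8 + 9 = 17
  8 + 10 = 18
  9 + 10 = 19
Collected distinct sums: {4, 5, 8, 9, 10, 12, 13, 14, 15, 17, 18, 19}
|A +̂ A| = 12
(Reference bound: |A +̂ A| ≥ 2|A| - 3 for |A| ≥ 2, with |A| = 6 giving ≥ 9.)

|A +̂ A| = 12


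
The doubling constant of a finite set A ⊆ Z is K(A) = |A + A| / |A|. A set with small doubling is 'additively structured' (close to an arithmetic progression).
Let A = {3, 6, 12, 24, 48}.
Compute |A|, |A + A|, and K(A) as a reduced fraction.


|A| = 5.
Compute A + A by enumerating all 25 pairs.
A + A = {6, 9, 12, 15, 18, 24, 27, 30, 36, 48, 51, 54, 60, 72, 96}, so |A + A| = 15.
K = |A + A| / |A| = 15/5 = 3/1 ≈ 3.0000.
Reference: AP of size 5 gives K = 9/5 ≈ 1.8000; a fully generic set of size 5 gives K ≈ 3.0000.

|A| = 5, |A + A| = 15, K = 15/5 = 3/1.


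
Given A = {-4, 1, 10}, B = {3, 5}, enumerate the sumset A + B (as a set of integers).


A + B = {a + b : a ∈ A, b ∈ B}.
Enumerate all |A|·|B| = 3·2 = 6 pairs (a, b) and collect distinct sums.
a = -4: -4+3=-1, -4+5=1
a = 1: 1+3=4, 1+5=6
a = 10: 10+3=13, 10+5=15
Collecting distinct sums: A + B = {-1, 1, 4, 6, 13, 15}
|A + B| = 6

A + B = {-1, 1, 4, 6, 13, 15}


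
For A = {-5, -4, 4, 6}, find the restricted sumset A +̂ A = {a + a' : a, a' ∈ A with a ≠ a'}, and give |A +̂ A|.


Restricted sumset: A +̂ A = {a + a' : a ∈ A, a' ∈ A, a ≠ a'}.
Equivalently, take A + A and drop any sum 2a that is achievable ONLY as a + a for a ∈ A (i.e. sums representable only with equal summands).
Enumerate pairs (a, a') with a < a' (symmetric, so each unordered pair gives one sum; this covers all a ≠ a'):
  -5 + -4 = -9
  -5 + 4 = -1
  -5 + 6 = 1
  -4 + 4 = 0
  -4 + 6 = 2
  4 + 6 = 10
Collected distinct sums: {-9, -1, 0, 1, 2, 10}
|A +̂ A| = 6
(Reference bound: |A +̂ A| ≥ 2|A| - 3 for |A| ≥ 2, with |A| = 4 giving ≥ 5.)

|A +̂ A| = 6


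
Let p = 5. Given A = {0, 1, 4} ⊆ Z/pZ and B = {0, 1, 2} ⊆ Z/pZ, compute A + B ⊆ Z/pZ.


Work in Z/5Z: reduce every sum a + b modulo 5.
Enumerate all 9 pairs:
a = 0: 0+0=0, 0+1=1, 0+2=2
a = 1: 1+0=1, 1+1=2, 1+2=3
a = 4: 4+0=4, 4+1=0, 4+2=1
Distinct residues collected: {0, 1, 2, 3, 4}
|A + B| = 5 (out of 5 total residues).

A + B = {0, 1, 2, 3, 4}


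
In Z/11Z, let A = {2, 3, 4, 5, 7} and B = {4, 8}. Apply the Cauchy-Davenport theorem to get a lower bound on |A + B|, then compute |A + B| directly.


Cauchy-Davenport: |A + B| ≥ min(p, |A| + |B| - 1) for A, B nonempty in Z/pZ.
|A| = 5, |B| = 2, p = 11.
CD lower bound = min(11, 5 + 2 - 1) = min(11, 6) = 6.
Compute A + B mod 11 directly:
a = 2: 2+4=6, 2+8=10
a = 3: 3+4=7, 3+8=0
a = 4: 4+4=8, 4+8=1
a = 5: 5+4=9, 5+8=2
a = 7: 7+4=0, 7+8=4
A + B = {0, 1, 2, 4, 6, 7, 8, 9, 10}, so |A + B| = 9.
Verify: 9 ≥ 6? Yes ✓.

CD lower bound = 6, actual |A + B| = 9.


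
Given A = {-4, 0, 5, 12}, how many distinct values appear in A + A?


A + A = {a + a' : a, a' ∈ A}; |A| = 4.
General bounds: 2|A| - 1 ≤ |A + A| ≤ |A|(|A|+1)/2, i.e. 7 ≤ |A + A| ≤ 10.
Lower bound 2|A|-1 is attained iff A is an arithmetic progression.
Enumerate sums a + a' for a ≤ a' (symmetric, so this suffices):
a = -4: -4+-4=-8, -4+0=-4, -4+5=1, -4+12=8
a = 0: 0+0=0, 0+5=5, 0+12=12
a = 5: 5+5=10, 5+12=17
a = 12: 12+12=24
Distinct sums: {-8, -4, 0, 1, 5, 8, 10, 12, 17, 24}
|A + A| = 10

|A + A| = 10


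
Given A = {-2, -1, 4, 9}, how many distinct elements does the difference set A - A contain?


A - A = {a - a' : a, a' ∈ A}; |A| = 4.
Bounds: 2|A|-1 ≤ |A - A| ≤ |A|² - |A| + 1, i.e. 7 ≤ |A - A| ≤ 13.
Note: 0 ∈ A - A always (from a - a). The set is symmetric: if d ∈ A - A then -d ∈ A - A.
Enumerate nonzero differences d = a - a' with a > a' (then include -d):
Positive differences: {1, 5, 6, 10, 11}
Full difference set: {0} ∪ (positive diffs) ∪ (negative diffs).
|A - A| = 1 + 2·5 = 11 (matches direct enumeration: 11).

|A - A| = 11


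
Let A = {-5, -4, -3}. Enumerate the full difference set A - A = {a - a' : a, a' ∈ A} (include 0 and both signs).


A - A = {a - a' : a, a' ∈ A}.
Compute a - a' for each ordered pair (a, a'):
a = -5: -5--5=0, -5--4=-1, -5--3=-2
a = -4: -4--5=1, -4--4=0, -4--3=-1
a = -3: -3--5=2, -3--4=1, -3--3=0
Collecting distinct values (and noting 0 appears from a-a):
A - A = {-2, -1, 0, 1, 2}
|A - A| = 5

A - A = {-2, -1, 0, 1, 2}


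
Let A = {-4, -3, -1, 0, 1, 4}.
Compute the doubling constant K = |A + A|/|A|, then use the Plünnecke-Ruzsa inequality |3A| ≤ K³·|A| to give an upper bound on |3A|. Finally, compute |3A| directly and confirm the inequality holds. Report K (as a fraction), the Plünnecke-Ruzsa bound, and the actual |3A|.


|A| = 6.
Step 1: Compute A + A by enumerating all 36 pairs.
A + A = {-8, -7, -6, -5, -4, -3, -2, -1, 0, 1, 2, 3, 4, 5, 8}, so |A + A| = 15.
Step 2: Doubling constant K = |A + A|/|A| = 15/6 = 15/6 ≈ 2.5000.
Step 3: Plünnecke-Ruzsa gives |3A| ≤ K³·|A| = (2.5000)³ · 6 ≈ 93.7500.
Step 4: Compute 3A = A + A + A directly by enumerating all triples (a,b,c) ∈ A³; |3A| = 23.
Step 5: Check 23 ≤ 93.7500? Yes ✓.

K = 15/6, Plünnecke-Ruzsa bound K³|A| ≈ 93.7500, |3A| = 23, inequality holds.


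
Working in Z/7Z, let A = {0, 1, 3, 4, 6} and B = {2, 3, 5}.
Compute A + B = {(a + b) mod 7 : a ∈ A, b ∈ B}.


Work in Z/7Z: reduce every sum a + b modulo 7.
Enumerate all 15 pairs:
a = 0: 0+2=2, 0+3=3, 0+5=5
a = 1: 1+2=3, 1+3=4, 1+5=6
a = 3: 3+2=5, 3+3=6, 3+5=1
a = 4: 4+2=6, 4+3=0, 4+5=2
a = 6: 6+2=1, 6+3=2, 6+5=4
Distinct residues collected: {0, 1, 2, 3, 4, 5, 6}
|A + B| = 7 (out of 7 total residues).

A + B = {0, 1, 2, 3, 4, 5, 6}


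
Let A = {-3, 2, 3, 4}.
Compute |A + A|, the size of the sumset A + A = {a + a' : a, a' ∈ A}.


A + A = {a + a' : a, a' ∈ A}; |A| = 4.
General bounds: 2|A| - 1 ≤ |A + A| ≤ |A|(|A|+1)/2, i.e. 7 ≤ |A + A| ≤ 10.
Lower bound 2|A|-1 is attained iff A is an arithmetic progression.
Enumerate sums a + a' for a ≤ a' (symmetric, so this suffices):
a = -3: -3+-3=-6, -3+2=-1, -3+3=0, -3+4=1
a = 2: 2+2=4, 2+3=5, 2+4=6
a = 3: 3+3=6, 3+4=7
a = 4: 4+4=8
Distinct sums: {-6, -1, 0, 1, 4, 5, 6, 7, 8}
|A + A| = 9

|A + A| = 9


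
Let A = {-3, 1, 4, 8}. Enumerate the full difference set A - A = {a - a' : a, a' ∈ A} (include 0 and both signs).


A - A = {a - a' : a, a' ∈ A}.
Compute a - a' for each ordered pair (a, a'):
a = -3: -3--3=0, -3-1=-4, -3-4=-7, -3-8=-11
a = 1: 1--3=4, 1-1=0, 1-4=-3, 1-8=-7
a = 4: 4--3=7, 4-1=3, 4-4=0, 4-8=-4
a = 8: 8--3=11, 8-1=7, 8-4=4, 8-8=0
Collecting distinct values (and noting 0 appears from a-a):
A - A = {-11, -7, -4, -3, 0, 3, 4, 7, 11}
|A - A| = 9

A - A = {-11, -7, -4, -3, 0, 3, 4, 7, 11}


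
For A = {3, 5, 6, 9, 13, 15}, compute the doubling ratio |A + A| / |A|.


|A| = 6.
Compute A + A by enumerating all 36 pairs.
A + A = {6, 8, 9, 10, 11, 12, 14, 15, 16, 18, 19, 20, 21, 22, 24, 26, 28, 30}, so |A + A| = 18.
K = |A + A| / |A| = 18/6 = 3/1 ≈ 3.0000.
Reference: AP of size 6 gives K = 11/6 ≈ 1.8333; a fully generic set of size 6 gives K ≈ 3.5000.

|A| = 6, |A + A| = 18, K = 18/6 = 3/1.


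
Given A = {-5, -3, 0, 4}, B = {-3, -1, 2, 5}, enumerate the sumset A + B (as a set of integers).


A + B = {a + b : a ∈ A, b ∈ B}.
Enumerate all |A|·|B| = 4·4 = 16 pairs (a, b) and collect distinct sums.
a = -5: -5+-3=-8, -5+-1=-6, -5+2=-3, -5+5=0
a = -3: -3+-3=-6, -3+-1=-4, -3+2=-1, -3+5=2
a = 0: 0+-3=-3, 0+-1=-1, 0+2=2, 0+5=5
a = 4: 4+-3=1, 4+-1=3, 4+2=6, 4+5=9
Collecting distinct sums: A + B = {-8, -6, -4, -3, -1, 0, 1, 2, 3, 5, 6, 9}
|A + B| = 12

A + B = {-8, -6, -4, -3, -1, 0, 1, 2, 3, 5, 6, 9}
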